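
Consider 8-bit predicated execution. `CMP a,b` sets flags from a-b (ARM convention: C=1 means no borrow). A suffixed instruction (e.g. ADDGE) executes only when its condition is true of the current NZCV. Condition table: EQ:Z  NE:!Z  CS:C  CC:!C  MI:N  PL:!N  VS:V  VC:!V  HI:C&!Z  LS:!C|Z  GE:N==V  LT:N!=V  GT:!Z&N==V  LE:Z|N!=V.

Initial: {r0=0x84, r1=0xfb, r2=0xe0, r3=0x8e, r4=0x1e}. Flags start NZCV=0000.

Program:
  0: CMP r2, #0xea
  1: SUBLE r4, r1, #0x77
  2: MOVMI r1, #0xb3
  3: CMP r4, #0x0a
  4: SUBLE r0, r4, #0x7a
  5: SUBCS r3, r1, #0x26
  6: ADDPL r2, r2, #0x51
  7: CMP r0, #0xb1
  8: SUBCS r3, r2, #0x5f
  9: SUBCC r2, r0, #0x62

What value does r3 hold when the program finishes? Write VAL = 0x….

VAL = 0x8d

0: ✓ CMP  NZCV=1000
1: ✓ SUBLE  r4←0x84
2: ✓ MOVMI  r1←0xb3
3: ✓ CMP  NZCV=0011
4: ✓ SUBLE  r0←0x0a
5: ✓ SUBCS  r3←0x8d
6: ✓ ADDPL  r2←0x31
7: ✓ CMP  NZCV=0000
8: · SUBCS
9: ✓ SUBCC  r2←0xa8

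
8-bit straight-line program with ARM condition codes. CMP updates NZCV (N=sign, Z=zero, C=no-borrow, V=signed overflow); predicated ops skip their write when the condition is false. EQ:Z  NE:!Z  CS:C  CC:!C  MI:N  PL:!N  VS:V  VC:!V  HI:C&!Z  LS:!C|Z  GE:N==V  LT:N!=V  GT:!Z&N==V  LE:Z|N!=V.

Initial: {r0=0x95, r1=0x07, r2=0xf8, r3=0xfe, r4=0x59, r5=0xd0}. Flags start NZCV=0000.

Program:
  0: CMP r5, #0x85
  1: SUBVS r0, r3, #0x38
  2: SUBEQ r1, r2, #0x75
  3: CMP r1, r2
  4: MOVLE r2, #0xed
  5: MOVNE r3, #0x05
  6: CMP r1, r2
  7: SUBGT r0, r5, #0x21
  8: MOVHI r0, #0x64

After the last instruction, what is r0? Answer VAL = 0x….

[0] flags=0010 → (cmp)
[1] flags=0010 VS?F → skip
[2] flags=0010 EQ?F → skip
[3] flags=0000 → (cmp)
[4] flags=0000 LE?F → skip
[5] flags=0000 NE?T → r3=0x05
[6] flags=0000 → (cmp)
[7] flags=0000 GT?T → r0=0xaf
[8] flags=0000 HI?F → skip

VAL = 0xaf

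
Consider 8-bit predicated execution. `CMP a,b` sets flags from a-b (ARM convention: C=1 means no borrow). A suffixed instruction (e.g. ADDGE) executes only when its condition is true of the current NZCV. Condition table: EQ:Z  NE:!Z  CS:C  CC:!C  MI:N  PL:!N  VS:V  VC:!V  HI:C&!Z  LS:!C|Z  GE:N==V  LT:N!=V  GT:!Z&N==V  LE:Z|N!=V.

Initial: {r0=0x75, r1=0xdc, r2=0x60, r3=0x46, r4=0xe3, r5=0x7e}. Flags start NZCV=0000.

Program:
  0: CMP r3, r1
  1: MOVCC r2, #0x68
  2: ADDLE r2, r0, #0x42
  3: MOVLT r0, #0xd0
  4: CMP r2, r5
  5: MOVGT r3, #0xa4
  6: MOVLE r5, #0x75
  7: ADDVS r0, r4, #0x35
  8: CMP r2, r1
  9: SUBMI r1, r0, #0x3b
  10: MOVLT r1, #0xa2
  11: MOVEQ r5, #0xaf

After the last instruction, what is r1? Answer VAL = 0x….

[0] flags=0000 → (cmp)
[1] flags=0000 CC?T → r2=0x68
[2] flags=0000 LE?F → skip
[3] flags=0000 LT?F → skip
[4] flags=1000 → (cmp)
[5] flags=1000 GT?F → skip
[6] flags=1000 LE?T → r5=0x75
[7] flags=1000 VS?F → skip
[8] flags=1001 → (cmp)
[9] flags=1001 MI?T → r1=0x3a
[10] flags=1001 LT?F → skip
[11] flags=1001 EQ?F → skip

VAL = 0x3a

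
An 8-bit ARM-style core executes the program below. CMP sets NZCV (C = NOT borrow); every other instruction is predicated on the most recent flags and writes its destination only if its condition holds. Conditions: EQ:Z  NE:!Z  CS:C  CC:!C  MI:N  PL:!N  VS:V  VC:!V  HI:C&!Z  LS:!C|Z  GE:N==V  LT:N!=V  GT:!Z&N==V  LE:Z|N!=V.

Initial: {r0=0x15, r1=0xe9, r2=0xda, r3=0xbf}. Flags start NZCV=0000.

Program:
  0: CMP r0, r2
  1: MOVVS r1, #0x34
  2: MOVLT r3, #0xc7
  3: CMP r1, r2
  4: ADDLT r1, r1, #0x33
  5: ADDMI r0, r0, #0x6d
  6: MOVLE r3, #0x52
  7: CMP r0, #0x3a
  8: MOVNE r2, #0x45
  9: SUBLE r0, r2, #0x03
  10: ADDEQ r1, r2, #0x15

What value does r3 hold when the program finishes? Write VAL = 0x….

[0] flags=0000 → (cmp)
[1] flags=0000 VS?F → skip
[2] flags=0000 LT?F → skip
[3] flags=0010 → (cmp)
[4] flags=0010 LT?F → skip
[5] flags=0010 MI?F → skip
[6] flags=0010 LE?F → skip
[7] flags=1000 → (cmp)
[8] flags=1000 NE?T → r2=0x45
[9] flags=1000 LE?T → r0=0x42
[10] flags=1000 EQ?F → skip

VAL = 0xbf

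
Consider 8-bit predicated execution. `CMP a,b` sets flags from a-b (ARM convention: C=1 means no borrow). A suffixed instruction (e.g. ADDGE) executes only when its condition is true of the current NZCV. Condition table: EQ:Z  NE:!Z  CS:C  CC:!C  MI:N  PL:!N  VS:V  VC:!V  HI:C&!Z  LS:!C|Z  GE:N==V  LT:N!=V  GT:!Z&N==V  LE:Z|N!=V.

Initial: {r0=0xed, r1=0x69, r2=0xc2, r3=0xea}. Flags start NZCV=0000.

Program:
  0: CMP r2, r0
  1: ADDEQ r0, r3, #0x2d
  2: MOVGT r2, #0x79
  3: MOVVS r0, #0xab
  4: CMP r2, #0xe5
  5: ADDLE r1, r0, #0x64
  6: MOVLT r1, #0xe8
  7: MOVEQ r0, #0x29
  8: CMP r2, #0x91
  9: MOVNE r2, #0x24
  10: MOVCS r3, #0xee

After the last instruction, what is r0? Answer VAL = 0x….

VAL = 0xed

[0] flags=1000 → (cmp)
[1] flags=1000 EQ?F → skip
[2] flags=1000 GT?F → skip
[3] flags=1000 VS?F → skip
[4] flags=1000 → (cmp)
[5] flags=1000 LE?T → r1=0x51
[6] flags=1000 LT?T → r1=0xe8
[7] flags=1000 EQ?F → skip
[8] flags=0010 → (cmp)
[9] flags=0010 NE?T → r2=0x24
[10] flags=0010 CS?T → r3=0xee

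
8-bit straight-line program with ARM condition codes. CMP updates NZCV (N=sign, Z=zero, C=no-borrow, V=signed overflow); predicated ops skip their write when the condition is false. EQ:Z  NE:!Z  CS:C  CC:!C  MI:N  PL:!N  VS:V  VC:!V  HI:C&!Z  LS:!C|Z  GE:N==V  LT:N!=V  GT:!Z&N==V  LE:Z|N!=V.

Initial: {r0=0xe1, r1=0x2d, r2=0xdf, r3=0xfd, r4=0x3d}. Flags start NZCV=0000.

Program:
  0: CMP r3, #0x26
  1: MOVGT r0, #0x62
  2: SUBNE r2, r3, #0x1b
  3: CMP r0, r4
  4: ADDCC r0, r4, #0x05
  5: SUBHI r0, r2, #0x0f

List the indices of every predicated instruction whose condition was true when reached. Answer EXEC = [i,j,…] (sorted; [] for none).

EXEC = [2,5]

[0] flags=1010 → (cmp)
[1] flags=1010 GT?F → skip
[2] flags=1010 NE?T → r2=0xe2
[3] flags=1010 → (cmp)
[4] flags=1010 CC?F → skip
[5] flags=1010 HI?T → r0=0xd3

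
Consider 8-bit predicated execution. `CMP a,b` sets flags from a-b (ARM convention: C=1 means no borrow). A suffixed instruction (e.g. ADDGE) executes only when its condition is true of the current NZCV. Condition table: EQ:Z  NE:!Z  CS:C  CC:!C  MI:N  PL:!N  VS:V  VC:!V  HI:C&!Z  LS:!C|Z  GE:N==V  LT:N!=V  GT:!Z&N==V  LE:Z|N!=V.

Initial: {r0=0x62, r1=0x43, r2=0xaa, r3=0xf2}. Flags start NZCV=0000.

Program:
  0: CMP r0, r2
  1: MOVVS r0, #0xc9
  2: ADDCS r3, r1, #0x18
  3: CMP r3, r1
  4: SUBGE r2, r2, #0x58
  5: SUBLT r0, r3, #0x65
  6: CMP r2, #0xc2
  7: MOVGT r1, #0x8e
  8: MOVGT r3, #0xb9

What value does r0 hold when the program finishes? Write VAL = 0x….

0: ✓ CMP  NZCV=1001
1: ✓ MOVVS  r0←0xc9
2: · ADDCS
3: ✓ CMP  NZCV=1010
4: · SUBGE
5: ✓ SUBLT  r0←0x8d
6: ✓ CMP  NZCV=1000
7: · MOVGT
8: · MOVGT

VAL = 0x8d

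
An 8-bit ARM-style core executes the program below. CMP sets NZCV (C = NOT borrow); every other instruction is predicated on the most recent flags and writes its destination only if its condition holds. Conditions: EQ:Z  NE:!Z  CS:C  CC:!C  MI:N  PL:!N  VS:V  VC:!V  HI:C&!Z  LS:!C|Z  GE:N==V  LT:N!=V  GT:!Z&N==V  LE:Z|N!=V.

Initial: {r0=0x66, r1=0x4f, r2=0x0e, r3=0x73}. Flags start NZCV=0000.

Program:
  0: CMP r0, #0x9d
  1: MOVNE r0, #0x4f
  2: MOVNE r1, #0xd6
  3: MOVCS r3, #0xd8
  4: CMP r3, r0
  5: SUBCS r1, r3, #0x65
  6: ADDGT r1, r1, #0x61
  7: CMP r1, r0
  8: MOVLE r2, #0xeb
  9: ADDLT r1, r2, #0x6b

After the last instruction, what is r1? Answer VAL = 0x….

[0] flags=1001 → (cmp)
[1] flags=1001 NE?T → r0=0x4f
[2] flags=1001 NE?T → r1=0xd6
[3] flags=1001 CS?F → skip
[4] flags=0010 → (cmp)
[5] flags=0010 CS?T → r1=0x0e
[6] flags=0010 GT?T → r1=0x6f
[7] flags=0010 → (cmp)
[8] flags=0010 LE?F → skip
[9] flags=0010 LT?F → skip

VAL = 0x6f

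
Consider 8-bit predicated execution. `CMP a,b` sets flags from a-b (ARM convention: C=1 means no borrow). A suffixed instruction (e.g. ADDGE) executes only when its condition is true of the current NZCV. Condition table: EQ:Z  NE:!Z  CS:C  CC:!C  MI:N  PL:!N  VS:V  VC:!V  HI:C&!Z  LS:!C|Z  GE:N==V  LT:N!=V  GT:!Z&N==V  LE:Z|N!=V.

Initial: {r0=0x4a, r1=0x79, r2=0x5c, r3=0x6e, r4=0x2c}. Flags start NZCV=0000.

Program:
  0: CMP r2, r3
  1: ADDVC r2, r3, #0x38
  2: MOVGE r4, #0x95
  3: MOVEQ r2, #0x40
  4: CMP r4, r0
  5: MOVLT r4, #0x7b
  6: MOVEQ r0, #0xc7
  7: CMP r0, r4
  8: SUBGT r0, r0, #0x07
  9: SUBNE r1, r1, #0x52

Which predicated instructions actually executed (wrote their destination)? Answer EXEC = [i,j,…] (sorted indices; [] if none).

[0] flags=1000 → (cmp)
[1] flags=1000 VC?T → r2=0xa6
[2] flags=1000 GE?F → skip
[3] flags=1000 EQ?F → skip
[4] flags=1000 → (cmp)
[5] flags=1000 LT?T → r4=0x7b
[6] flags=1000 EQ?F → skip
[7] flags=1000 → (cmp)
[8] flags=1000 GT?F → skip
[9] flags=1000 NE?T → r1=0x27

EXEC = [1,5,9]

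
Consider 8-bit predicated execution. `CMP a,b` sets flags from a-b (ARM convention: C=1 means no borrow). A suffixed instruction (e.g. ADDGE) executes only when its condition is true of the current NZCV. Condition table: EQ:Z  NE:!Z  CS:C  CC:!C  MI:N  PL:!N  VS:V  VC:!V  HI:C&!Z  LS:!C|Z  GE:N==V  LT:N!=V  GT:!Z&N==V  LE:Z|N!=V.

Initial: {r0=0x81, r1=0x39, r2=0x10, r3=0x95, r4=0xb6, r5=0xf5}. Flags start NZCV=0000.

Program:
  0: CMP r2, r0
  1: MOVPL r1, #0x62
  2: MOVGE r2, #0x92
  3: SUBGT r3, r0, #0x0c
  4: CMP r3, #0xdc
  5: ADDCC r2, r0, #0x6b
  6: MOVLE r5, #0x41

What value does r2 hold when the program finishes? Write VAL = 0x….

VAL = 0xec

[0] flags=1001 → (cmp)
[1] flags=1001 PL?F → skip
[2] flags=1001 GE?T → r2=0x92
[3] flags=1001 GT?T → r3=0x75
[4] flags=1001 → (cmp)
[5] flags=1001 CC?T → r2=0xec
[6] flags=1001 LE?F → skip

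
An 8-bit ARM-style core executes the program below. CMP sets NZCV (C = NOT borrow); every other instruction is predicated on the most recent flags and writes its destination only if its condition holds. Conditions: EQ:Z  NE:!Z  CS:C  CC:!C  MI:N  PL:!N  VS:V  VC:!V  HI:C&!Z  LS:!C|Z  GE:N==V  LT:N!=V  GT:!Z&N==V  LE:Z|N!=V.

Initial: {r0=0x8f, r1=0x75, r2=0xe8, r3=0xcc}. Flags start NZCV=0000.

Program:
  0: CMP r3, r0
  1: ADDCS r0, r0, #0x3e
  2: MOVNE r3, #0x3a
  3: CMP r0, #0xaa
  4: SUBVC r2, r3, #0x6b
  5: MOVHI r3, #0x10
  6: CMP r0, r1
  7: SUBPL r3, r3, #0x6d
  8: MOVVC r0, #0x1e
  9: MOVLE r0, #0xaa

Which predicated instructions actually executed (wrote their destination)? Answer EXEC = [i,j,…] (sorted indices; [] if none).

EXEC = [1,2,4,5,7,9]

[0] flags=0010 → (cmp)
[1] flags=0010 CS?T → r0=0xcd
[2] flags=0010 NE?T → r3=0x3a
[3] flags=0010 → (cmp)
[4] flags=0010 VC?T → r2=0xcf
[5] flags=0010 HI?T → r3=0x10
[6] flags=0011 → (cmp)
[7] flags=0011 PL?T → r3=0xa3
[8] flags=0011 VC?F → skip
[9] flags=0011 LE?T → r0=0xaa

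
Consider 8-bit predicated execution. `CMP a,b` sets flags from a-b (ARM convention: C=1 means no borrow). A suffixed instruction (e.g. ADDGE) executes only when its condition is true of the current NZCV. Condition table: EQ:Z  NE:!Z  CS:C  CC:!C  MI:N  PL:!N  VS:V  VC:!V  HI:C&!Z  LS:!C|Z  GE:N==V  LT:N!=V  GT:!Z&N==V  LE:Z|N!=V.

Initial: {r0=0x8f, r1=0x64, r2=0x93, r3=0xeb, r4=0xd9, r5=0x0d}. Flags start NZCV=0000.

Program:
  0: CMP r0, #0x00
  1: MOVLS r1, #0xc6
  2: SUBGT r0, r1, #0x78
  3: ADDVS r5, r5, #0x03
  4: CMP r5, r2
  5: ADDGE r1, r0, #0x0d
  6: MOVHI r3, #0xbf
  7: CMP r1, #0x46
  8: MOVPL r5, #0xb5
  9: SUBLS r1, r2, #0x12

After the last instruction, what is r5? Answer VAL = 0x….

[0] flags=1010 → (cmp)
[1] flags=1010 LS?F → skip
[2] flags=1010 GT?F → skip
[3] flags=1010 VS?F → skip
[4] flags=0000 → (cmp)
[5] flags=0000 GE?T → r1=0x9c
[6] flags=0000 HI?F → skip
[7] flags=0011 → (cmp)
[8] flags=0011 PL?T → r5=0xb5
[9] flags=0011 LS?F → skip

VAL = 0xb5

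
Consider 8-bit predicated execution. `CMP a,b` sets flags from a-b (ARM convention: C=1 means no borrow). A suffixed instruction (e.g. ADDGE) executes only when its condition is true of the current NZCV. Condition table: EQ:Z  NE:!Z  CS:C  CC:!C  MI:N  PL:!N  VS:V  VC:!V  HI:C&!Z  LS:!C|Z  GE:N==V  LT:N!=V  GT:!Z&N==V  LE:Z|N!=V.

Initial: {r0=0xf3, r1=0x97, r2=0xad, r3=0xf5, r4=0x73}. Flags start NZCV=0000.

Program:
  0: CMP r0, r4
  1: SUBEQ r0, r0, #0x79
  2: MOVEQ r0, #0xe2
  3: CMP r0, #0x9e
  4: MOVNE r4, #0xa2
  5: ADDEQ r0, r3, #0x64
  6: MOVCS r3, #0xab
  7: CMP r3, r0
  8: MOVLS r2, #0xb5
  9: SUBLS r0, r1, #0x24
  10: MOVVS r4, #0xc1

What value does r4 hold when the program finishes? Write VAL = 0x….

[0] flags=1010 → (cmp)
[1] flags=1010 EQ?F → skip
[2] flags=1010 EQ?F → skip
[3] flags=0010 → (cmp)
[4] flags=0010 NE?T → r4=0xa2
[5] flags=0010 EQ?F → skip
[6] flags=0010 CS?T → r3=0xab
[7] flags=1000 → (cmp)
[8] flags=1000 LS?T → r2=0xb5
[9] flags=1000 LS?T → r0=0x73
[10] flags=1000 VS?F → skip

VAL = 0xa2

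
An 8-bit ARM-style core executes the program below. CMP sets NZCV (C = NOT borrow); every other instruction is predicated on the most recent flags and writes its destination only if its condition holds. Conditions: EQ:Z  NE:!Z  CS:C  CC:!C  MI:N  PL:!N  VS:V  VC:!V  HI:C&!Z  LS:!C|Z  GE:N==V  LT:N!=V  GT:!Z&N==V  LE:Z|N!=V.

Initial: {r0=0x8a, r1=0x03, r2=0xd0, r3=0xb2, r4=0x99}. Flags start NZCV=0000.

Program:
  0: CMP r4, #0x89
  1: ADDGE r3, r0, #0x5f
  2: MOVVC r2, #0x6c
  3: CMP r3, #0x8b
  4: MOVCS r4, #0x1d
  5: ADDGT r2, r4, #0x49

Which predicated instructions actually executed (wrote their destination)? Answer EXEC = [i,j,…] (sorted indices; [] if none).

0: ✓ CMP  NZCV=0010
1: ✓ ADDGE  r3←0xe9
2: ✓ MOVVC  r2←0x6c
3: ✓ CMP  NZCV=0010
4: ✓ MOVCS  r4←0x1d
5: ✓ ADDGT  r2←0x66

EXEC = [1,2,4,5]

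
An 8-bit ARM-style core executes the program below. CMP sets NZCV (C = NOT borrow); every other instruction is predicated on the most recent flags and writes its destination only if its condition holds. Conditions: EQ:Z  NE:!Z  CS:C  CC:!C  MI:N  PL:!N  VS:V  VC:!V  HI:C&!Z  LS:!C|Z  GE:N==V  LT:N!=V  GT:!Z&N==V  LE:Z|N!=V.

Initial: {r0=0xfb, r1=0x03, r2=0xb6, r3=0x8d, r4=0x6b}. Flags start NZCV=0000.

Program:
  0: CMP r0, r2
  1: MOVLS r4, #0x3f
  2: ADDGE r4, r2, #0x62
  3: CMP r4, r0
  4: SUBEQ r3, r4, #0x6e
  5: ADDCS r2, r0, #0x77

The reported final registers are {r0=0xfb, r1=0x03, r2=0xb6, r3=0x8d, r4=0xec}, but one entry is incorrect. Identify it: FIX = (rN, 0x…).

0: ✓ CMP  NZCV=0010
1: · MOVLS
2: ✓ ADDGE  r4←0x18
3: ✓ CMP  NZCV=0000
4: · SUBEQ
5: · ADDCS

FIX = (r4, 0x18)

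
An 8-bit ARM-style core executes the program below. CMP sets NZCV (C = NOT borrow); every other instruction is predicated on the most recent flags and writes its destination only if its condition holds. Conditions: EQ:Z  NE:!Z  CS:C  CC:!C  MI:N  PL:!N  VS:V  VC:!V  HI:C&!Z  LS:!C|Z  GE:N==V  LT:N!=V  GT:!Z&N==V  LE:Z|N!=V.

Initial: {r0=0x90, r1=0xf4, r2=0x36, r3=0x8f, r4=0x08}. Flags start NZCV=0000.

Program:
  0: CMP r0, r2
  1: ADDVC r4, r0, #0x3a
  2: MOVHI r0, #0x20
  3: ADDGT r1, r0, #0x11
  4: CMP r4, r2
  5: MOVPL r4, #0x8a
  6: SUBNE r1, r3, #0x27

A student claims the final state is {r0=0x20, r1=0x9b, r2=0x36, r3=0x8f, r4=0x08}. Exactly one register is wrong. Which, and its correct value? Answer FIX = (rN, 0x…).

FIX = (r1, 0x68)

[0] flags=0011 → (cmp)
[1] flags=0011 VC?F → skip
[2] flags=0011 HI?T → r0=0x20
[3] flags=0011 GT?F → skip
[4] flags=1000 → (cmp)
[5] flags=1000 PL?F → skip
[6] flags=1000 NE?T → r1=0x68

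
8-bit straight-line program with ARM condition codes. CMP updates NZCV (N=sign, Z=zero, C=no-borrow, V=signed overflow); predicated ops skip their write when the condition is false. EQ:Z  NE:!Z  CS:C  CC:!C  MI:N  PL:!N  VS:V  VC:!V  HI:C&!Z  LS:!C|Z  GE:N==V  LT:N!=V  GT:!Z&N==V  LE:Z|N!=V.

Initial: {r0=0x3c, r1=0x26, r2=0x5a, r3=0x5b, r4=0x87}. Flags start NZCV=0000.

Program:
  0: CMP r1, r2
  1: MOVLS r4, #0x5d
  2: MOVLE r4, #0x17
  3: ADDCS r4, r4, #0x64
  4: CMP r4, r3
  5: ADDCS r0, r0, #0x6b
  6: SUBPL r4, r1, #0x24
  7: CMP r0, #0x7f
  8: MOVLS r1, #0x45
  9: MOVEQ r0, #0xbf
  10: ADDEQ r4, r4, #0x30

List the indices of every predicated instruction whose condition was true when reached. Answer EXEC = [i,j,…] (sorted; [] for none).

EXEC = [1,2,8]

0: ✓ CMP  NZCV=1000
1: ✓ MOVLS  r4←0x5d
2: ✓ MOVLE  r4←0x17
3: · ADDCS
4: ✓ CMP  NZCV=1000
5: · ADDCS
6: · SUBPL
7: ✓ CMP  NZCV=1000
8: ✓ MOVLS  r1←0x45
9: · MOVEQ
10: · ADDEQ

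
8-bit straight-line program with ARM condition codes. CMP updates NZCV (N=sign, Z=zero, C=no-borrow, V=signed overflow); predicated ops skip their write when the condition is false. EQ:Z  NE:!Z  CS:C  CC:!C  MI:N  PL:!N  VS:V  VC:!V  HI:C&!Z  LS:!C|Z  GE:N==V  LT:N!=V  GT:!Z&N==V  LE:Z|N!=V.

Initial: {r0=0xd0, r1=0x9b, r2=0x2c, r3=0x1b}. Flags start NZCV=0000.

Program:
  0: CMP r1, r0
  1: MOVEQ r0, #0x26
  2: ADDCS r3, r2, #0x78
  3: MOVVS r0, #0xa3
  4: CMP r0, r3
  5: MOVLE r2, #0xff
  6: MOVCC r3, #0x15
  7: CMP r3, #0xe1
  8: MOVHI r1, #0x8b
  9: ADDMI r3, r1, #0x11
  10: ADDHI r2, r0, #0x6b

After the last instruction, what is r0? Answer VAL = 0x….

[0] flags=1000 → (cmp)
[1] flags=1000 EQ?F → skip
[2] flags=1000 CS?F → skip
[3] flags=1000 VS?F → skip
[4] flags=1010 → (cmp)
[5] flags=1010 LE?T → r2=0xff
[6] flags=1010 CC?F → skip
[7] flags=0000 → (cmp)
[8] flags=0000 HI?F → skip
[9] flags=0000 MI?F → skip
[10] flags=0000 HI?F → skip

VAL = 0xd0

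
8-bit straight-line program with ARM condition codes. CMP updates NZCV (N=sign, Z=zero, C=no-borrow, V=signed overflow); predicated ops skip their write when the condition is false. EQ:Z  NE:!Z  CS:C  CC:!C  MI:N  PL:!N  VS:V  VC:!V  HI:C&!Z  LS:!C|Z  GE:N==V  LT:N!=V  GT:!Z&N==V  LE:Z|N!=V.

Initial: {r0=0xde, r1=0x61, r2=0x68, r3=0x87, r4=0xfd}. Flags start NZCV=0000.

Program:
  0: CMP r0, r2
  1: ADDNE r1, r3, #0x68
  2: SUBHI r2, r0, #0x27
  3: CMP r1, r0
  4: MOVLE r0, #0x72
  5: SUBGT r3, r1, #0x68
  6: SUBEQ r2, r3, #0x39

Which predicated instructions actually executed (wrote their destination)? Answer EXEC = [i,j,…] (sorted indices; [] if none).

[0] flags=0011 → (cmp)
[1] flags=0011 NE?T → r1=0xef
[2] flags=0011 HI?T → r2=0xb7
[3] flags=0010 → (cmp)
[4] flags=0010 LE?F → skip
[5] flags=0010 GT?T → r3=0x87
[6] flags=0010 EQ?F → skip

EXEC = [1,2,5]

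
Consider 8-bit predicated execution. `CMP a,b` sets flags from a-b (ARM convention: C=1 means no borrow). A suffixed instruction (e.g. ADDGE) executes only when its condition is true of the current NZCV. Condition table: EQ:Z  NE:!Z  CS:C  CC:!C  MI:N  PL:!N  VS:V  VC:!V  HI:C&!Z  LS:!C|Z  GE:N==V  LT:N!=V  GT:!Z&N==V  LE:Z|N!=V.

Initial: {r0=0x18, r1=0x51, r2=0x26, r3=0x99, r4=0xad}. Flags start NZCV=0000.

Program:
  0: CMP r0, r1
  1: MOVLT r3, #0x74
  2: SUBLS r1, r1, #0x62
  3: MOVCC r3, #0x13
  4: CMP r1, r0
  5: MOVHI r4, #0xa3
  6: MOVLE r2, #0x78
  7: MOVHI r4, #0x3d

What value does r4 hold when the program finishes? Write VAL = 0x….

0: ✓ CMP  NZCV=1000
1: ✓ MOVLT  r3←0x74
2: ✓ SUBLS  r1←0xef
3: ✓ MOVCC  r3←0x13
4: ✓ CMP  NZCV=1010
5: ✓ MOVHI  r4←0xa3
6: ✓ MOVLE  r2←0x78
7: ✓ MOVHI  r4←0x3d

VAL = 0x3d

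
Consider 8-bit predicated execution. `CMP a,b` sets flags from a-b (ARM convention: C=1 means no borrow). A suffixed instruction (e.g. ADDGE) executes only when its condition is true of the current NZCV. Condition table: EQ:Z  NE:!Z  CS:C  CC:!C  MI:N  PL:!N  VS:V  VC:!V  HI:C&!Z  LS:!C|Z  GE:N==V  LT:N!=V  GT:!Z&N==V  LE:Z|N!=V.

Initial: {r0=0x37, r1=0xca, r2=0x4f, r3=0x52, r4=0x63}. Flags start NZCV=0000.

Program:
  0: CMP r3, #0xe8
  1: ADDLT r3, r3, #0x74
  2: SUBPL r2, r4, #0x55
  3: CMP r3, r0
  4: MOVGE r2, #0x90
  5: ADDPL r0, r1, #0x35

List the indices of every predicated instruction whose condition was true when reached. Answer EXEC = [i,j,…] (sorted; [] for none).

EXEC = [2,4,5]

[0] flags=0000 → (cmp)
[1] flags=0000 LT?F → skip
[2] flags=0000 PL?T → r2=0x0e
[3] flags=0010 → (cmp)
[4] flags=0010 GE?T → r2=0x90
[5] flags=0010 PL?T → r0=0xff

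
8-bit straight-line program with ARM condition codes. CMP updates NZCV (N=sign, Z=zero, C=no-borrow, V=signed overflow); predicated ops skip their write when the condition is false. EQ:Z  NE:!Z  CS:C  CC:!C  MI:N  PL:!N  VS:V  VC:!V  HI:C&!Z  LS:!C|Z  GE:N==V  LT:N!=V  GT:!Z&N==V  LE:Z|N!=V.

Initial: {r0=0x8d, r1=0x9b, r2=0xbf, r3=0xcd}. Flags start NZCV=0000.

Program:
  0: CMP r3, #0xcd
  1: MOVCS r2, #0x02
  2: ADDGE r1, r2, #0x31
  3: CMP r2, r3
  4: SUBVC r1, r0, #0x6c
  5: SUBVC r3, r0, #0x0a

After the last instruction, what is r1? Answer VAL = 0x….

[0] flags=0110 → (cmp)
[1] flags=0110 CS?T → r2=0x02
[2] flags=0110 GE?T → r1=0x33
[3] flags=0000 → (cmp)
[4] flags=0000 VC?T → r1=0x21
[5] flags=0000 VC?T → r3=0x83

VAL = 0x21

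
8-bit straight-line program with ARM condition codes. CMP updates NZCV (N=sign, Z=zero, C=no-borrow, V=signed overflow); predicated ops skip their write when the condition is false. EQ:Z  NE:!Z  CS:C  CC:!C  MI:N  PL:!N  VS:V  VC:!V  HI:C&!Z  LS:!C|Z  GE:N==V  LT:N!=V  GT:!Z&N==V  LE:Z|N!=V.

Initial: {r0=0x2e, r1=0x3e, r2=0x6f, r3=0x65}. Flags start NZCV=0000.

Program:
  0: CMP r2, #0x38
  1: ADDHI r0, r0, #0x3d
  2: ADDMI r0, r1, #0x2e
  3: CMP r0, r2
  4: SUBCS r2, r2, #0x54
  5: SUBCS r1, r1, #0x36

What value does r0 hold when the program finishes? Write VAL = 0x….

VAL = 0x6b

[0] flags=0010 → (cmp)
[1] flags=0010 HI?T → r0=0x6b
[2] flags=0010 MI?F → skip
[3] flags=1000 → (cmp)
[4] flags=1000 CS?F → skip
[5] flags=1000 CS?F → skip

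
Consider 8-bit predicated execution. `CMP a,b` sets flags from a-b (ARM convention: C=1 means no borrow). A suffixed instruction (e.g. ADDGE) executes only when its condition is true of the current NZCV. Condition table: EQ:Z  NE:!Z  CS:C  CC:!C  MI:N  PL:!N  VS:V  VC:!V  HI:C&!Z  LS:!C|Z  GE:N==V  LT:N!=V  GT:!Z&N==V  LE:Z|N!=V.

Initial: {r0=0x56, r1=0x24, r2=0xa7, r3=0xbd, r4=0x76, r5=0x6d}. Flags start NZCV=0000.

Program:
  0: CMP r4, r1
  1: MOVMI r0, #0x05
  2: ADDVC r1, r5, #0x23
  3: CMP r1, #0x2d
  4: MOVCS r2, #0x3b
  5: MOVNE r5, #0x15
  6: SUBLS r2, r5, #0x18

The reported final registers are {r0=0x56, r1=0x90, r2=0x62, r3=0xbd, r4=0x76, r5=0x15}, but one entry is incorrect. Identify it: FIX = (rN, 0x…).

0: ✓ CMP  NZCV=0010
1: · MOVMI
2: ✓ ADDVC  r1←0x90
3: ✓ CMP  NZCV=0011
4: ✓ MOVCS  r2←0x3b
5: ✓ MOVNE  r5←0x15
6: · SUBLS

FIX = (r2, 0x3b)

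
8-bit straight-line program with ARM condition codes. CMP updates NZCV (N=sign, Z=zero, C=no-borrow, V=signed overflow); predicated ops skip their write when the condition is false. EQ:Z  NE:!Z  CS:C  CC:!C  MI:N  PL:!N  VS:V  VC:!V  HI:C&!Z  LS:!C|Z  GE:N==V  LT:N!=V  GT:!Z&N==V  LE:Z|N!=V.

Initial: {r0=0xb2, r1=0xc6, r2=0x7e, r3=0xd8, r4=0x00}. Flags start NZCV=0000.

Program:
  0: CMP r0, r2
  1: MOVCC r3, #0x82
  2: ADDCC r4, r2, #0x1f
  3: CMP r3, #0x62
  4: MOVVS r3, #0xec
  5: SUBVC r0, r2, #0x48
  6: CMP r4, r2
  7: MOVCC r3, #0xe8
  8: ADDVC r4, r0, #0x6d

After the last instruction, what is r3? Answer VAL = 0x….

VAL = 0xe8

0: ✓ CMP  NZCV=0011
1: · MOVCC
2: · ADDCC
3: ✓ CMP  NZCV=0011
4: ✓ MOVVS  r3←0xec
5: · SUBVC
6: ✓ CMP  NZCV=1000
7: ✓ MOVCC  r3←0xe8
8: ✓ ADDVC  r4←0x1f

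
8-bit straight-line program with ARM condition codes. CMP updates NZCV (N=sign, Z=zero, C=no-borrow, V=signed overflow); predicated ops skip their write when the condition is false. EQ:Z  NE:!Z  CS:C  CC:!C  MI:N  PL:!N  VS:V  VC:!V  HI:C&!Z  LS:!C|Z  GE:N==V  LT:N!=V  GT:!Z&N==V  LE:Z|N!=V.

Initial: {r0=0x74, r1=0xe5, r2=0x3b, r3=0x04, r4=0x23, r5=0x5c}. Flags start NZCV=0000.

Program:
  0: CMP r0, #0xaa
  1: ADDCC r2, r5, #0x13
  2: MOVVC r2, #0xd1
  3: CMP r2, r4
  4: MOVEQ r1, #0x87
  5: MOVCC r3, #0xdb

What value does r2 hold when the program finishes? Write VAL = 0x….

VAL = 0x6f

0: ✓ CMP  NZCV=1001
1: ✓ ADDCC  r2←0x6f
2: · MOVVC
3: ✓ CMP  NZCV=0010
4: · MOVEQ
5: · MOVCC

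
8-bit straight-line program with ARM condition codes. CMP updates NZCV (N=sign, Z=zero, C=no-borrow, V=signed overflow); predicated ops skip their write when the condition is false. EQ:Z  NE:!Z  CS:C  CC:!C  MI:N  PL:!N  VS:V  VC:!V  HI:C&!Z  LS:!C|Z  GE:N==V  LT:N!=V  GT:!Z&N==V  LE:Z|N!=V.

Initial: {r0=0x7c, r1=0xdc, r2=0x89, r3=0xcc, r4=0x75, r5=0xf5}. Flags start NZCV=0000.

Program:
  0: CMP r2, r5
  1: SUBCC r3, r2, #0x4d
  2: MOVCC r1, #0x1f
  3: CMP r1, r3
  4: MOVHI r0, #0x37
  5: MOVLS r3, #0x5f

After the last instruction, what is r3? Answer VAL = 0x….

0: ✓ CMP  NZCV=1000
1: ✓ SUBCC  r3←0x3c
2: ✓ MOVCC  r1←0x1f
3: ✓ CMP  NZCV=1000
4: · MOVHI
5: ✓ MOVLS  r3←0x5f

VAL = 0x5f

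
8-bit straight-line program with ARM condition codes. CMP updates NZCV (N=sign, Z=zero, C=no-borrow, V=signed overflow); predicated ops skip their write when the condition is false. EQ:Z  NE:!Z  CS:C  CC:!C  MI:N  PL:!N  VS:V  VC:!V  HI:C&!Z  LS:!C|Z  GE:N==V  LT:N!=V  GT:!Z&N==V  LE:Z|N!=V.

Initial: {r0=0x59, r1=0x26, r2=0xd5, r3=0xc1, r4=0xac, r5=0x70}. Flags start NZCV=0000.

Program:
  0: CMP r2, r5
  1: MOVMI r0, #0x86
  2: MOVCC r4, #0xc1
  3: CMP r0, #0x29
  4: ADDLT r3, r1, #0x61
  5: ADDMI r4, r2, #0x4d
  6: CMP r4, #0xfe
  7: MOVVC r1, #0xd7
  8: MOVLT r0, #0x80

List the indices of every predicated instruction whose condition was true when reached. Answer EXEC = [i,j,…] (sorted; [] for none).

EXEC = [7,8]

0: ✓ CMP  NZCV=0011
1: · MOVMI
2: · MOVCC
3: ✓ CMP  NZCV=0010
4: · ADDLT
5: · ADDMI
6: ✓ CMP  NZCV=1000
7: ✓ MOVVC  r1←0xd7
8: ✓ MOVLT  r0←0x80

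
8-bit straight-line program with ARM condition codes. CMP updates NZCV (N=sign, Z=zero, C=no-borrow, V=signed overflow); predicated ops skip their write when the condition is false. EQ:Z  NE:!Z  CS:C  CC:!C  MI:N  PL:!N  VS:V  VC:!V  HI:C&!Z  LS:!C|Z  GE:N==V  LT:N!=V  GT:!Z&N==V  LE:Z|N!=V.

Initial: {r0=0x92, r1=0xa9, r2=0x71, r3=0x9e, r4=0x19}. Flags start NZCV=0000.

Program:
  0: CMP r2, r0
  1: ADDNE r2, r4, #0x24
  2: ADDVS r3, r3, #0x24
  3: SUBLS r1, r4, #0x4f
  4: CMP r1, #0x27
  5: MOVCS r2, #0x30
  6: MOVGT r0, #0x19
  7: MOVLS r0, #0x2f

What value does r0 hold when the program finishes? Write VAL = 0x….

[0] flags=1001 → (cmp)
[1] flags=1001 NE?T → r2=0x3d
[2] flags=1001 VS?T → r3=0xc2
[3] flags=1001 LS?T → r1=0xca
[4] flags=1010 → (cmp)
[5] flags=1010 CS?T → r2=0x30
[6] flags=1010 GT?F → skip
[7] flags=1010 LS?F → skip

VAL = 0x92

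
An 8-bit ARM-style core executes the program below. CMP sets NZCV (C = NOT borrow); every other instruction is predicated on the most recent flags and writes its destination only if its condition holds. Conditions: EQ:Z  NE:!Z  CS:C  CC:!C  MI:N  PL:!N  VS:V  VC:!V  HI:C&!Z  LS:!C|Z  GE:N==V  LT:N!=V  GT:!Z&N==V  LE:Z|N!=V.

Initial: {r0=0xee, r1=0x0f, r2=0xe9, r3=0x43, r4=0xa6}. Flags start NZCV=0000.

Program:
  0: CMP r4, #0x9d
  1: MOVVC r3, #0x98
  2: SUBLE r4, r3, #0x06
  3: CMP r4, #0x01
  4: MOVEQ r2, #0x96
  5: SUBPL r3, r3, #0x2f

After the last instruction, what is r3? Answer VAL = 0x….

[0] flags=0010 → (cmp)
[1] flags=0010 VC?T → r3=0x98
[2] flags=0010 LE?F → skip
[3] flags=1010 → (cmp)
[4] flags=1010 EQ?F → skip
[5] flags=1010 PL?F → skip

VAL = 0x98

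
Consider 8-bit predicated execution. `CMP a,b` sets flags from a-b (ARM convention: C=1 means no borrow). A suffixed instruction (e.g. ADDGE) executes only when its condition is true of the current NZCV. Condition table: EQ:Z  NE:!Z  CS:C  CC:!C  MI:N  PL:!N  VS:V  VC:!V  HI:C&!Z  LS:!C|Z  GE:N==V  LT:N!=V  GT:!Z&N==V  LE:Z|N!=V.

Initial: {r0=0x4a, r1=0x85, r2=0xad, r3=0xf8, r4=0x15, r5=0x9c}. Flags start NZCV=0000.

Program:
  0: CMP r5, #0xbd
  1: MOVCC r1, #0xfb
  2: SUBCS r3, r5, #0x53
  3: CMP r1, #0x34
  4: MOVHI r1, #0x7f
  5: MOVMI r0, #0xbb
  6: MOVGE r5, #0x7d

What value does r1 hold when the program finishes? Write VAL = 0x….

VAL = 0x7f

[0] flags=1000 → (cmp)
[1] flags=1000 CC?T → r1=0xfb
[2] flags=1000 CS?F → skip
[3] flags=1010 → (cmp)
[4] flags=1010 HI?T → r1=0x7f
[5] flags=1010 MI?T → r0=0xbb
[6] flags=1010 GE?F → skip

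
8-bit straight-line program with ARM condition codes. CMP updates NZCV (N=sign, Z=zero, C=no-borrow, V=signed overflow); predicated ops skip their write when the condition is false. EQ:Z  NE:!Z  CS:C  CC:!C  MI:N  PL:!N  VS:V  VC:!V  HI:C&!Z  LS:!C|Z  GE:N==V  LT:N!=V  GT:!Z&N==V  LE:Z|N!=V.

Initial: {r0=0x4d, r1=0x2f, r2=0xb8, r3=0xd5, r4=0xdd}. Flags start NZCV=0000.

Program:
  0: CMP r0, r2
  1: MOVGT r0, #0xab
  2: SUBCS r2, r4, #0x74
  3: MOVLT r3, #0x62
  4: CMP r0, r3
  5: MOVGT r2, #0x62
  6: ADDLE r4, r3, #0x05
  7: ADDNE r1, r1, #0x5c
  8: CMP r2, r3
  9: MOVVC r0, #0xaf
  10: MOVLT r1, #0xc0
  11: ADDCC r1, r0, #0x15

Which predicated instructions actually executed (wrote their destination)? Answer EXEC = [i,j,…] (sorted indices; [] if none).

EXEC = [1,6,7,9,10,11]

[0] flags=1001 → (cmp)
[1] flags=1001 GT?T → r0=0xab
[2] flags=1001 CS?F → skip
[3] flags=1001 LT?F → skip
[4] flags=1000 → (cmp)
[5] flags=1000 GT?F → skip
[6] flags=1000 LE?T → r4=0xda
[7] flags=1000 NE?T → r1=0x8b
[8] flags=1000 → (cmp)
[9] flags=1000 VC?T → r0=0xaf
[10] flags=1000 LT?T → r1=0xc0
[11] flags=1000 CC?T → r1=0xc4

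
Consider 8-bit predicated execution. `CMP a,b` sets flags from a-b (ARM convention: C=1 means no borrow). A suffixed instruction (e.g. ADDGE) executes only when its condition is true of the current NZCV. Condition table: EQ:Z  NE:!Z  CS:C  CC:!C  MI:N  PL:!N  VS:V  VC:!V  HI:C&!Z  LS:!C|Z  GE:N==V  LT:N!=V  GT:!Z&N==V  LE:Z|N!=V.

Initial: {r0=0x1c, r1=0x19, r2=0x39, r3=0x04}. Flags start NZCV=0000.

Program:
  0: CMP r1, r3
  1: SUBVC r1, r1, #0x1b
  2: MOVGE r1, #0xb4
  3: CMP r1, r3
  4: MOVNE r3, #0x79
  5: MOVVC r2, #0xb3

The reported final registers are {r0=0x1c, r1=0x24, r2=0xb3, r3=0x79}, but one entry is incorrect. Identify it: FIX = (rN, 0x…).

FIX = (r1, 0xb4)

0: ✓ CMP  NZCV=0010
1: ✓ SUBVC  r1←0xfe
2: ✓ MOVGE  r1←0xb4
3: ✓ CMP  NZCV=1010
4: ✓ MOVNE  r3←0x79
5: ✓ MOVVC  r2←0xb3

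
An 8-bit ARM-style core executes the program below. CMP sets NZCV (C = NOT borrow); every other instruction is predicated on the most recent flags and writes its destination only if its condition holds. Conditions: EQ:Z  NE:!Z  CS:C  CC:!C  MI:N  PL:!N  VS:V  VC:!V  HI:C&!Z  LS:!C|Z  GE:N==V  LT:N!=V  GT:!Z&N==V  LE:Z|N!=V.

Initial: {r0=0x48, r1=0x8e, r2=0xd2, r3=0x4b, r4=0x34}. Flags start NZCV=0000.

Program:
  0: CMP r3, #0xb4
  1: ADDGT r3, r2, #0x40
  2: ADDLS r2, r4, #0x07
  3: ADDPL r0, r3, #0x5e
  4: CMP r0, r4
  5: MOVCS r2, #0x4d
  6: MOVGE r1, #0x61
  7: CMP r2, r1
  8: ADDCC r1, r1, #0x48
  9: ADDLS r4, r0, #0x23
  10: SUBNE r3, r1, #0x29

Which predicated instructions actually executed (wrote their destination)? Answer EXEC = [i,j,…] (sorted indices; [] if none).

EXEC = [1,2,5,6,8,9,10]

[0] flags=1001 → (cmp)
[1] flags=1001 GT?T → r3=0x12
[2] flags=1001 LS?T → r2=0x3b
[3] flags=1001 PL?F → skip
[4] flags=0010 → (cmp)
[5] flags=0010 CS?T → r2=0x4d
[6] flags=0010 GE?T → r1=0x61
[7] flags=1000 → (cmp)
[8] flags=1000 CC?T → r1=0xa9
[9] flags=1000 LS?T → r4=0x6b
[10] flags=1000 NE?T → r3=0x80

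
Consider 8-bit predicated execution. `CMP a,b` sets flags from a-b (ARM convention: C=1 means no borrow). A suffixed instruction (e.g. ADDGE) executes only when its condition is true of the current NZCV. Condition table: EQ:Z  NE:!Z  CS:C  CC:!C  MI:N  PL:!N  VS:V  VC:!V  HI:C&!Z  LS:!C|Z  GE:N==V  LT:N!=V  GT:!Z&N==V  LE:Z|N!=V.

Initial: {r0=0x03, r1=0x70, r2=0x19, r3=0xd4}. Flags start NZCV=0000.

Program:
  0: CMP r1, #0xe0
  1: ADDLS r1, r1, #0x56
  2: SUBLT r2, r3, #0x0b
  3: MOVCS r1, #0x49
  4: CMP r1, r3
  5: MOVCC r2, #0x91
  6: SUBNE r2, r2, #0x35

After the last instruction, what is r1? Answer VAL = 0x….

0: ✓ CMP  NZCV=1001
1: ✓ ADDLS  r1←0xc6
2: · SUBLT
3: · MOVCS
4: ✓ CMP  NZCV=1000
5: ✓ MOVCC  r2←0x91
6: ✓ SUBNE  r2←0x5c

VAL = 0xc6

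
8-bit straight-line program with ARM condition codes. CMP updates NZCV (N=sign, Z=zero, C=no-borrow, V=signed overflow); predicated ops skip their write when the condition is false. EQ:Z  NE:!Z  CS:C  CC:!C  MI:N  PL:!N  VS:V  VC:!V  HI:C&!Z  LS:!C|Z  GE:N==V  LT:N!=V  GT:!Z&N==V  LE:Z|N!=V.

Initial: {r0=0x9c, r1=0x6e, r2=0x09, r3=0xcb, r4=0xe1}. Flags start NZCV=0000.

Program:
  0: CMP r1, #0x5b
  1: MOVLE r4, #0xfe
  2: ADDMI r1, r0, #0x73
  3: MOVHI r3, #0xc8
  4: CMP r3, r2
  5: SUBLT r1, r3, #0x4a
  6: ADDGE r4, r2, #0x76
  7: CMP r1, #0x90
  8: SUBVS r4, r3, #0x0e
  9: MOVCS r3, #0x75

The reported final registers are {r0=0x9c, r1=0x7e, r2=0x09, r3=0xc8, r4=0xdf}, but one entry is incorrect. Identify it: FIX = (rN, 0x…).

[0] flags=0010 → (cmp)
[1] flags=0010 LE?F → skip
[2] flags=0010 MI?F → skip
[3] flags=0010 HI?T → r3=0xc8
[4] flags=1010 → (cmp)
[5] flags=1010 LT?T → r1=0x7e
[6] flags=1010 GE?F → skip
[7] flags=1001 → (cmp)
[8] flags=1001 VS?T → r4=0xba
[9] flags=1001 CS?F → skip

FIX = (r4, 0xba)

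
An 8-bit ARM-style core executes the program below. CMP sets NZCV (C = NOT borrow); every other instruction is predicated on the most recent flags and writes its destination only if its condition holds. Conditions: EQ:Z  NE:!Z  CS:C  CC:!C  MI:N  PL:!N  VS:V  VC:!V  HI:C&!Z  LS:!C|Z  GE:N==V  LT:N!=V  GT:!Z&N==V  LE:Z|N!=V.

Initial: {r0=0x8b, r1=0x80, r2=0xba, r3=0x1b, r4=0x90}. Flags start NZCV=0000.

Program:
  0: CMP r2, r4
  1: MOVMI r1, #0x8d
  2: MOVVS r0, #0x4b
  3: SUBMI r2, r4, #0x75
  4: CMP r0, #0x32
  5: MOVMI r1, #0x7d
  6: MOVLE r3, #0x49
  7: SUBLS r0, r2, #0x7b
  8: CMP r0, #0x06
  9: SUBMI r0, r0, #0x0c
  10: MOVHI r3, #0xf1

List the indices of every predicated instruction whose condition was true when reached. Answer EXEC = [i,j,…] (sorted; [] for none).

EXEC = [6,9,10]

[0] flags=0010 → (cmp)
[1] flags=0010 MI?F → skip
[2] flags=0010 VS?F → skip
[3] flags=0010 MI?F → skip
[4] flags=0011 → (cmp)
[5] flags=0011 MI?F → skip
[6] flags=0011 LE?T → r3=0x49
[7] flags=0011 LS?F → skip
[8] flags=1010 → (cmp)
[9] flags=1010 MI?T → r0=0x7f
[10] flags=1010 HI?T → r3=0xf1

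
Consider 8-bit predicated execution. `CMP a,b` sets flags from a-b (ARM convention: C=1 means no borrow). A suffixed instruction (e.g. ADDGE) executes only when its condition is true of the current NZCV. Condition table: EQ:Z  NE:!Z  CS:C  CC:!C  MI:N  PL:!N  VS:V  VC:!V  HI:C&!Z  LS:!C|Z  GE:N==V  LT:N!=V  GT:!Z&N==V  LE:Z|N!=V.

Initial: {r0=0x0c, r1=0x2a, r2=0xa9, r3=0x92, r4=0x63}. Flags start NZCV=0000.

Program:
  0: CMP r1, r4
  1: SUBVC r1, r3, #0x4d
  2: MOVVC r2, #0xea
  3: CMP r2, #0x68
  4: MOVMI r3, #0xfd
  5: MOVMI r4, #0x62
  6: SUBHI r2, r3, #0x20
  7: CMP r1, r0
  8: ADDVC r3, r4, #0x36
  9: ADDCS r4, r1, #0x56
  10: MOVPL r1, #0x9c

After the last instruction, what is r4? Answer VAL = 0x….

0: ✓ CMP  NZCV=1000
1: ✓ SUBVC  r1←0x45
2: ✓ MOVVC  r2←0xea
3: ✓ CMP  NZCV=1010
4: ✓ MOVMI  r3←0xfd
5: ✓ MOVMI  r4←0x62
6: ✓ SUBHI  r2←0xdd
7: ✓ CMP  NZCV=0010
8: ✓ ADDVC  r3←0x98
9: ✓ ADDCS  r4←0x9b
10: ✓ MOVPL  r1←0x9c

VAL = 0x9b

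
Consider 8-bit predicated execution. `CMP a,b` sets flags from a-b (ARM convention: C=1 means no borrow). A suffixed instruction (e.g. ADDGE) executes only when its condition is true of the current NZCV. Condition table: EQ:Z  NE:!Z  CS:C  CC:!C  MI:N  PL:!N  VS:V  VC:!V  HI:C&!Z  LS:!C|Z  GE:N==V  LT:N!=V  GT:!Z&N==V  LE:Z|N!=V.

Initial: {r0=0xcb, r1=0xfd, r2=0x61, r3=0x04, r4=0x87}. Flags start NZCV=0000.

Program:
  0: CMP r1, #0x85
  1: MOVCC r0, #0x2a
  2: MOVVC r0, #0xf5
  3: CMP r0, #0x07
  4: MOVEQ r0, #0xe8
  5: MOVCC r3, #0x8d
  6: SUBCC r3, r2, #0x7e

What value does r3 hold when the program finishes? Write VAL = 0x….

VAL = 0x04

0: ✓ CMP  NZCV=0010
1: · MOVCC
2: ✓ MOVVC  r0←0xf5
3: ✓ CMP  NZCV=1010
4: · MOVEQ
5: · MOVCC
6: · SUBCC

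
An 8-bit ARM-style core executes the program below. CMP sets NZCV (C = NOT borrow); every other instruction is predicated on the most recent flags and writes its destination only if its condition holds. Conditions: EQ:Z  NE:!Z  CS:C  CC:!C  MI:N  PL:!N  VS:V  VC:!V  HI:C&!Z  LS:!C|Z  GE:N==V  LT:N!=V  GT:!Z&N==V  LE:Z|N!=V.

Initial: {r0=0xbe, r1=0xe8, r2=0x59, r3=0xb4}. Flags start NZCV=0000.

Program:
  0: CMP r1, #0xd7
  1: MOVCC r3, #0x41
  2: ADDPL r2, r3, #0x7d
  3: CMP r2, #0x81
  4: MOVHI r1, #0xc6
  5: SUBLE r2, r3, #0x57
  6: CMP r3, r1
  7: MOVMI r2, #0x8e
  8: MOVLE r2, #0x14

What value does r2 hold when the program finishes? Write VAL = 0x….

VAL = 0x14

[0] flags=0010 → (cmp)
[1] flags=0010 CC?F → skip
[2] flags=0010 PL?T → r2=0x31
[3] flags=1001 → (cmp)
[4] flags=1001 HI?F → skip
[5] flags=1001 LE?F → skip
[6] flags=1000 → (cmp)
[7] flags=1000 MI?T → r2=0x8e
[8] flags=1000 LE?T → r2=0x14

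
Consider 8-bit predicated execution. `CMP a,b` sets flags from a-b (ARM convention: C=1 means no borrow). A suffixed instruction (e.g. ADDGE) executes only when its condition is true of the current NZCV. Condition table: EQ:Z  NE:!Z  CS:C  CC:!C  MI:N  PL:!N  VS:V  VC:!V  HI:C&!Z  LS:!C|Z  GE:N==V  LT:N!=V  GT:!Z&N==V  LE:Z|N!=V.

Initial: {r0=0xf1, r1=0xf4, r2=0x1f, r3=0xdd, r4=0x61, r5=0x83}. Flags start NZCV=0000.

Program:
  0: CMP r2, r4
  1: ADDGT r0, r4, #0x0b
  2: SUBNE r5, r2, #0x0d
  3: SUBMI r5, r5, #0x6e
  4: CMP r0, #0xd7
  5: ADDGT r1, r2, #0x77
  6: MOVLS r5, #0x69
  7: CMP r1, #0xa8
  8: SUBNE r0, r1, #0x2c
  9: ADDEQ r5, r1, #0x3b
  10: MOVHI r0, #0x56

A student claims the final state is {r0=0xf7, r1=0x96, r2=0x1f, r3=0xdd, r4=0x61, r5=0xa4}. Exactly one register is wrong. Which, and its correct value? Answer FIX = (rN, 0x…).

[0] flags=1000 → (cmp)
[1] flags=1000 GT?F → skip
[2] flags=1000 NE?T → r5=0x12
[3] flags=1000 MI?T → r5=0xa4
[4] flags=0010 → (cmp)
[5] flags=0010 GT?T → r1=0x96
[6] flags=0010 LS?F → skip
[7] flags=1000 → (cmp)
[8] flags=1000 NE?T → r0=0x6a
[9] flags=1000 EQ?F → skip
[10] flags=1000 HI?F → skip

FIX = (r0, 0x6a)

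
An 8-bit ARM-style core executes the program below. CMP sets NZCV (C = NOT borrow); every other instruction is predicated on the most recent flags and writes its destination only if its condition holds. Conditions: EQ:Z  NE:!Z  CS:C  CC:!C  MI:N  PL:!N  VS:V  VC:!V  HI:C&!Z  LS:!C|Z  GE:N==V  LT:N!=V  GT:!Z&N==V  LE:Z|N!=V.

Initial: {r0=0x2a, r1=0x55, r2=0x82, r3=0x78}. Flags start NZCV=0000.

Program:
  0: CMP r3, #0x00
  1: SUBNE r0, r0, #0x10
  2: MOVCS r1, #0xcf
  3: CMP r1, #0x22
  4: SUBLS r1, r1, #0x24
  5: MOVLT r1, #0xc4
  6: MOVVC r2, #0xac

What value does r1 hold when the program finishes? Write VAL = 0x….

VAL = 0xc4

[0] flags=0010 → (cmp)
[1] flags=0010 NE?T → r0=0x1a
[2] flags=0010 CS?T → r1=0xcf
[3] flags=1010 → (cmp)
[4] flags=1010 LS?F → skip
[5] flags=1010 LT?T → r1=0xc4
[6] flags=1010 VC?T → r2=0xac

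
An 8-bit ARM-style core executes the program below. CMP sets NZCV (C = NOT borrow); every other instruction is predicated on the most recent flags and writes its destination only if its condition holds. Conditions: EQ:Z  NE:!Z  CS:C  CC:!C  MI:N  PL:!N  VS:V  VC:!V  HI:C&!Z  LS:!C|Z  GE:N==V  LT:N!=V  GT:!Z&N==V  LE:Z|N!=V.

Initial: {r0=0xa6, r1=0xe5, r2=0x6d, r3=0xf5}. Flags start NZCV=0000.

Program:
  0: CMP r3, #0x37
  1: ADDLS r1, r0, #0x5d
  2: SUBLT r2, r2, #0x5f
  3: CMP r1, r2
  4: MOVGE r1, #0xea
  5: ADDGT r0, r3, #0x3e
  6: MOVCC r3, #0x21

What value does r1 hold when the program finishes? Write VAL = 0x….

[0] flags=1010 → (cmp)
[1] flags=1010 LS?F → skip
[2] flags=1010 LT?T → r2=0x0e
[3] flags=1010 → (cmp)
[4] flags=1010 GE?F → skip
[5] flags=1010 GT?F → skip
[6] flags=1010 CC?F → skip

VAL = 0xe5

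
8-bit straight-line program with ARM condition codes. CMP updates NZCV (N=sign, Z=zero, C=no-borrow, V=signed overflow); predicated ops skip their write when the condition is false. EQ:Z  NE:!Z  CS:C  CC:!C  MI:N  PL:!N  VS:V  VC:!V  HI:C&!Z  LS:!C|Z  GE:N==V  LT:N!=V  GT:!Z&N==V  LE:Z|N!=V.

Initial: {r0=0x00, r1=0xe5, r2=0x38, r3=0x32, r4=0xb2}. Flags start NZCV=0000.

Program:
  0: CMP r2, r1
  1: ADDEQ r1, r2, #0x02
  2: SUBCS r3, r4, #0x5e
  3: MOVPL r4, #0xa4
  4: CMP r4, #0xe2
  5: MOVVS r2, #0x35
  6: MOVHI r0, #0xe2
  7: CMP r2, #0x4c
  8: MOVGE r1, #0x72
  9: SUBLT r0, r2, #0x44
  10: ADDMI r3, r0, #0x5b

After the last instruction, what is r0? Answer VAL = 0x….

VAL = 0xf4

[0] flags=0000 → (cmp)
[1] flags=0000 EQ?F → skip
[2] flags=0000 CS?F → skip
[3] flags=0000 PL?T → r4=0xa4
[4] flags=1000 → (cmp)
[5] flags=1000 VS?F → skip
[6] flags=1000 HI?F → skip
[7] flags=1000 → (cmp)
[8] flags=1000 GE?F → skip
[9] flags=1000 LT?T → r0=0xf4
[10] flags=1000 MI?T → r3=0x4f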